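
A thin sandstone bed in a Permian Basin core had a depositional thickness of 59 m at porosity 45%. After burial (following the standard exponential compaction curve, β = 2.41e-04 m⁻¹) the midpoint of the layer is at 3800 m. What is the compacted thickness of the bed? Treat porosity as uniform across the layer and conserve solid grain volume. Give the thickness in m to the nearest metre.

Working in km (1 km = 1000 m; β in km⁻¹ = β in m⁻¹ × 1000):
Porosity at 3.8 km: n = 0.45·exp(−0.241×3.8) = 0.1801
Solid-volume conservation: h(1−n) = h₀(1−n₀) ⇒ h = h₀·(1−n₀)/(1−n)
h = 0.059 × (1 − 0.45)/(1 − 0.1801) = 0.059 × 0.6708 = 0.0396 km

40 m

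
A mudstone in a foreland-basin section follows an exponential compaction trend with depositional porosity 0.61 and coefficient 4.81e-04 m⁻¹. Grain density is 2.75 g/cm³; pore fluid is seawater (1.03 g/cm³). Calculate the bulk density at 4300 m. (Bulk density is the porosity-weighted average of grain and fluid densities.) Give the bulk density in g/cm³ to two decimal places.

Working in km (1 km = 1000 m; k in km⁻¹ = k in m⁻¹ × 1000):
Porosity at depth: phi = 0.61·exp(−0.481×4.3) = 0.61×0.1264 = 0.0771
Bulk density: ρ_b = (1−phi)ρ_g + phi·ρ_f = 0.9229×2.75 + 0.0771×1.03
       = 2.538 + 0.079 = 2.617 g/cm³

2.62 g/cm³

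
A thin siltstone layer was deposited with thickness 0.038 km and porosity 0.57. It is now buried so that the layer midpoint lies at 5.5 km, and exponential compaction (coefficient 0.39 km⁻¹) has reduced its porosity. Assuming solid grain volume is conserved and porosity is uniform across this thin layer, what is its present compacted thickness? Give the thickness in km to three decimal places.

Porosity at 5.5 km: phi = 0.57·exp(−0.39×5.5) = 0.0667
Solid-volume conservation: h(1−phi) = h₀(1−phi₀) ⇒ h = h₀·(1−phi₀)/(1−phi)
h = 0.038 × (1 − 0.57)/(1 − 0.0667) = 0.038 × 0.4607 = 0.0175 km

0.018 km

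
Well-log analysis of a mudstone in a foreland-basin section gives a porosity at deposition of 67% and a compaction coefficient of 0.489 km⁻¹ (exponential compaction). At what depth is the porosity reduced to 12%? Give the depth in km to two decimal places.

3.52 km

Invert Athy's law: z = ln(phi₀/phi) / β
z = ln(0.67/0.12) / 0.489 = ln(5.583) / 0.489 = 1.7198 / 0.489 = 3.517 km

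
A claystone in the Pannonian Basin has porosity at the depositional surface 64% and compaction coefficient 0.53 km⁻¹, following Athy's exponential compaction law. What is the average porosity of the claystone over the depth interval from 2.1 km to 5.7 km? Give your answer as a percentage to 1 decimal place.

9.4%

⟨n⟩ = (1/(d₂−d₁)) ∫ n₀ e^(−kd) dd = n₀·(e^(−k·d₁) − e^(−k·d₂)) / (k·(d₂−d₁))
e^(−0.53×2.1) = 0.3286; e^(−0.53×5.7) = 0.0488
⟨n⟩ = 0.64 × (0.3286 − 0.0488) / (0.53 × 3.6) = 0.64 × 0.1467 = 0.0939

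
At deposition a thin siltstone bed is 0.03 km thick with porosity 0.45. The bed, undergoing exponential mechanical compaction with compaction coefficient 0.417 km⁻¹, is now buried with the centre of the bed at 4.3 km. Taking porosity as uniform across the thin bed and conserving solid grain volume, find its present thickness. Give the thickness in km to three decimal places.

Porosity at 4.3 km: phi = 0.45·exp(−0.417×4.3) = 0.0749
Solid-volume conservation: h(1−phi) = h₀(1−phi₀) ⇒ h = h₀·(1−phi₀)/(1−phi)
h = 0.03 × (1 − 0.45)/(1 − 0.0749) = 0.03 × 0.5945 = 0.0178 km

0.018 km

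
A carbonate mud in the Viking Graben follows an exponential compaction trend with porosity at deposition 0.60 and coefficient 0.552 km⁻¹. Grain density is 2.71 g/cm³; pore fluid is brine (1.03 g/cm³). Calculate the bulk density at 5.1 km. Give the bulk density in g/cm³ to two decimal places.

Porosity at depth: phi = 0.6·exp(−0.552×5.1) = 0.6×0.0599 = 0.0359
Bulk density: ρ_b = (1−phi)ρ_g + phi·ρ_f = 0.9641×2.71 + 0.0359×1.03
       = 2.613 + 0.037 = 2.650 g/cm³

2.65 g/cm³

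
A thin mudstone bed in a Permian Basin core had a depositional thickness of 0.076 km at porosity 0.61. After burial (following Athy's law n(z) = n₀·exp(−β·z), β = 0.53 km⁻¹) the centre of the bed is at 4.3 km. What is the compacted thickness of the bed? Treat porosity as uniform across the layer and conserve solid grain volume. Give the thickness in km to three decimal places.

Porosity at 4.3 km: n = 0.61·exp(−0.53×4.3) = 0.0625
Solid-volume conservation: h(1−n) = h₀(1−n₀) ⇒ h = h₀·(1−n₀)/(1−n)
h = 0.076 × (1 − 0.61)/(1 − 0.0625) = 0.076 × 0.4160 = 0.0316 km

0.032 km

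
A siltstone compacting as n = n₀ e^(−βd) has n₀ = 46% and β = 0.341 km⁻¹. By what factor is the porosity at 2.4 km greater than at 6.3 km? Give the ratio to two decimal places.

n(d₁)/n(d₂) = e^(−β·d₁)/e^(−β·d₂) = e^{β(d₂−d₁)}
= exp(0.341 × 3.9) = exp(1.33) = 3.7807

3.78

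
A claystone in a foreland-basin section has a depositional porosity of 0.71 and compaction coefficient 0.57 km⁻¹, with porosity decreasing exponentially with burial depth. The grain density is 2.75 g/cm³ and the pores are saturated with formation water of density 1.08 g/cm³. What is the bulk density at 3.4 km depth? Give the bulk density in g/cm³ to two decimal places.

Porosity at depth: φ = 0.71·exp(−0.57×3.4) = 0.71×0.1440 = 0.1022
Bulk density: ρ_b = (1−φ)ρ_g + φ·ρ_f = 0.8978×2.75 + 0.1022×1.08
       = 2.469 + 0.110 = 2.579 g/cm³

2.58 g/cm³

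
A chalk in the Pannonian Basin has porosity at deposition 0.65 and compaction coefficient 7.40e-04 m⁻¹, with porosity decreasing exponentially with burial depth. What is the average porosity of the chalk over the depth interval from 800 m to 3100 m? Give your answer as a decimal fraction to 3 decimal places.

Working in km (1 km = 1000 m; k in km⁻¹ = k in m⁻¹ × 1000):
⟨n⟩ = (1/(d₂−d₁)) ∫ n₀ e^(−kd) dd = n₀·(e^(−k·d₁) − e^(−k·d₂)) / (k·(d₂−d₁))
e^(−0.74×0.8) = 0.5532; e^(−0.74×3.1) = 0.1009
⟨n⟩ = 0.65 × (0.5532 − 0.1009) / (0.74 × 2.3) = 0.65 × 0.2658 = 0.1728

0.173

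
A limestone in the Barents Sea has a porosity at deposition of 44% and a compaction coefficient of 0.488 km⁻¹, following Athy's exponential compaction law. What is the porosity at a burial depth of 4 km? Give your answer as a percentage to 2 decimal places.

phi = phi₀·exp(−c·Z) = 0.44 × exp(−0.488 × 4) = 0.44 × exp(−1.952)
  = 0.44 × 0.1420 = 0.0625

6.25%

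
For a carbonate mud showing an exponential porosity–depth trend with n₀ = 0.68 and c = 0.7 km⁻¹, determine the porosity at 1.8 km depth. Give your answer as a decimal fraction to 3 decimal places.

n = n₀·exp(−c·d) = 0.68 × exp(−0.7 × 1.8) = 0.68 × exp(−1.26)
  = 0.68 × 0.2837 = 0.1929

0.193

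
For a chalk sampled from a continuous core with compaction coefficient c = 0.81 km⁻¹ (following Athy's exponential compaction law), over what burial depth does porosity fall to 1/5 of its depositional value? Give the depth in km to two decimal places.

1.99 km

phi/phi₀ = 1/5 ⇒ exp(−c·Z) = 1/5 ⇒ Z = ln(5) / c
Z = 1.6094 / 0.81 = 1.987 km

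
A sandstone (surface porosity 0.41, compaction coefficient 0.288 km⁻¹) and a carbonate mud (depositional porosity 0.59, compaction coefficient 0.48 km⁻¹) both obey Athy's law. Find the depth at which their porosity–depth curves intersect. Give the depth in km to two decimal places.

1.90 km

Set n₀ₐ e^(−kₐZ) = n₀ᵦ e^(−kᵦZ) ⇒ ln(n₀ₐ/n₀ᵦ) = (kₐ − kᵦ)·Z
Z = ln(0.41/0.59) / (0.288 − 0.48) = -0.3640 / -0.192 = 1.896 km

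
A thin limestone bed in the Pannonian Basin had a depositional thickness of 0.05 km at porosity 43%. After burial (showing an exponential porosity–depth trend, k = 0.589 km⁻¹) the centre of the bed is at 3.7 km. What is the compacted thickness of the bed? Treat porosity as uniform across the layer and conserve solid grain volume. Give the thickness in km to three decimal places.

Porosity at 3.7 km: n = 0.43·exp(−0.589×3.7) = 0.0486
Solid-volume conservation: h(1−n) = h₀(1−n₀) ⇒ h = h₀·(1−n₀)/(1−n)
h = 0.05 × (1 − 0.43)/(1 − 0.0486) = 0.05 × 0.5991 = 0.0300 km

0.030 km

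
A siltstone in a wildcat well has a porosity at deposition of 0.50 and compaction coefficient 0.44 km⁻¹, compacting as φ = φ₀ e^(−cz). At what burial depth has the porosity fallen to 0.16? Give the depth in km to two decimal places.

2.59 km

Invert Athy's law: z = ln(φ₀/φ) / c
z = ln(0.5/0.16) / 0.44 = ln(3.125) / 0.44 = 1.1394 / 0.44 = 2.590 km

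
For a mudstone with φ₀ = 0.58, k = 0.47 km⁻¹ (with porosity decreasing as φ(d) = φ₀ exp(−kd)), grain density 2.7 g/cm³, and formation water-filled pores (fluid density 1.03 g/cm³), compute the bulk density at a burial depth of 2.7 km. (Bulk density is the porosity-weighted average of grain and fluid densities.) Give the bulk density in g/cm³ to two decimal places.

Porosity at depth: φ = 0.58·exp(−0.47×2.7) = 0.58×0.2811 = 0.1630
Bulk density: ρ_b = (1−φ)ρ_g + φ·ρ_f = 0.8370×2.7 + 0.1630×1.03
       = 2.260 + 0.168 = 2.428 g/cm³

2.43 g/cm³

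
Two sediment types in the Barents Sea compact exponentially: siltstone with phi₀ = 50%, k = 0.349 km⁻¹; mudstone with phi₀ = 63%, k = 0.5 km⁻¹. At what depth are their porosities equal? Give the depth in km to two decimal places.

Set phi₀ₐ e^(−kₐz) = phi₀ᵦ e^(−kᵦz) ⇒ ln(phi₀ₐ/phi₀ᵦ) = (kₐ − kᵦ)·z
z = ln(0.5/0.63) / (0.349 − 0.5) = -0.2311 / -0.151 = 1.531 km

1.53 km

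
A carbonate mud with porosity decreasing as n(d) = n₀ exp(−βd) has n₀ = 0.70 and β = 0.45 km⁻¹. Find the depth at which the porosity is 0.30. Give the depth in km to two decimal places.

1.88 km

Invert Athy's law: d = ln(n₀/n) / β
d = ln(0.7/0.3) / 0.45 = ln(2.333) / 0.45 = 0.8473 / 0.45 = 1.883 km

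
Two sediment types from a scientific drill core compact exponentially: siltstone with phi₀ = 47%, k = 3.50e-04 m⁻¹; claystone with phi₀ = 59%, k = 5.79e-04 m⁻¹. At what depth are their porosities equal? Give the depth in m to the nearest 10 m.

Working in km (1 km = 1000 m; k in km⁻¹ = k in m⁻¹ × 1000):
Set phi₀ₐ e^(−kₐd) = phi₀ᵦ e^(−kᵦd) ⇒ ln(phi₀ₐ/phi₀ᵦ) = (kₐ − kᵦ)·d
d = ln(0.47/0.59) / (0.35 − 0.579) = -0.2274 / -0.229 = 0.993 km

990 m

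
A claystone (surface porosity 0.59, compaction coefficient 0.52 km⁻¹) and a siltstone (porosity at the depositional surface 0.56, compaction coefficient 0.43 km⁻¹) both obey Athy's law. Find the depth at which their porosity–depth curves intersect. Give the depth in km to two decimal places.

Set φ₀ₐ e^(−kₐz) = φ₀ᵦ e^(−kᵦz) ⇒ ln(φ₀ₐ/φ₀ᵦ) = (kₐ − kᵦ)·z
z = ln(0.59/0.56) / (0.52 − 0.43) = 0.0522 / 0.09 = 0.580 km

0.58 km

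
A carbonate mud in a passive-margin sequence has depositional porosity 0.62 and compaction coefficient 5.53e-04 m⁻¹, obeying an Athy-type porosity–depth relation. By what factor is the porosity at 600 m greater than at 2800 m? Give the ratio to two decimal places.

3.38

Working in km (1 km = 1000 m; c in km⁻¹ = c in m⁻¹ × 1000):
phi(z₁)/phi(z₂) = e^(−c·z₁)/e^(−c·z₂) = e^{c(z₂−z₁)}
= exp(0.553 × 2.2) = exp(1.217) = 3.3757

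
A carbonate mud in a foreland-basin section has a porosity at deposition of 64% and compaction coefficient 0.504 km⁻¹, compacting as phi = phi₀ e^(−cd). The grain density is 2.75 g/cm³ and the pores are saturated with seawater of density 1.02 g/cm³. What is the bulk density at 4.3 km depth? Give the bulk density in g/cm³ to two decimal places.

2.62 g/cm³

Porosity at depth: phi = 0.64·exp(−0.504×4.3) = 0.64×0.1145 = 0.0733
Bulk density: ρ_b = (1−phi)ρ_g + phi·ρ_f = 0.9267×2.75 + 0.0733×1.02
       = 2.548 + 0.075 = 2.623 g/cm³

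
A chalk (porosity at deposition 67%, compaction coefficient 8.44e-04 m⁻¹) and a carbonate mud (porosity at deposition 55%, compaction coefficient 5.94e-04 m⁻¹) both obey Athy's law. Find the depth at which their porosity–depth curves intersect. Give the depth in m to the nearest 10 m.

790 m

Working in km (1 km = 1000 m; β in km⁻¹ = β in m⁻¹ × 1000):
Set phi₀ₐ e^(−βₐz) = phi₀ᵦ e^(−βᵦz) ⇒ ln(phi₀ₐ/phi₀ᵦ) = (βₐ − βᵦ)·z
z = ln(0.67/0.55) / (0.844 − 0.594) = 0.1974 / 0.25 = 0.789 km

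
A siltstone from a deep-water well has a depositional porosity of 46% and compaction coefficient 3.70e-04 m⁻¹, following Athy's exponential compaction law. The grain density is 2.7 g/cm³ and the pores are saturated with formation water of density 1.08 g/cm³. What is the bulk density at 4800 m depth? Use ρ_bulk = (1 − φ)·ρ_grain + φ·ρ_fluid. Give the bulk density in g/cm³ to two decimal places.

2.57 g/cm³

Working in km (1 km = 1000 m; c in km⁻¹ = c in m⁻¹ × 1000):
Porosity at depth: φ = 0.46·exp(−0.37×4.8) = 0.46×0.1693 = 0.0779
Bulk density: ρ_b = (1−φ)ρ_g + φ·ρ_f = 0.9221×2.7 + 0.0779×1.08
       = 2.490 + 0.084 = 2.574 g/cm³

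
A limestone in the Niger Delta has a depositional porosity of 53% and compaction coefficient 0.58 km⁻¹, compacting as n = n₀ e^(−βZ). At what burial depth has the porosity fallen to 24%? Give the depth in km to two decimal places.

Invert Athy's law: Z = ln(n₀/n) / β
Z = ln(0.53/0.24) / 0.58 = ln(2.208) / 0.58 = 0.7922 / 0.58 = 1.366 km

1.37 km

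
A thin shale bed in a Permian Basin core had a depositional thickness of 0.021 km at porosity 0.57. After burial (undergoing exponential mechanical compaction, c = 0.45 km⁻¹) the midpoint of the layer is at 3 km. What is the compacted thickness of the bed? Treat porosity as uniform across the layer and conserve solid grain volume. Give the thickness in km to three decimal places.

0.011 km

Porosity at 3 km: n = 0.57·exp(−0.45×3) = 0.1478
Solid-volume conservation: h(1−n) = h₀(1−n₀) ⇒ h = h₀·(1−n₀)/(1−n)
h = 0.021 × (1 − 0.57)/(1 − 0.1478) = 0.021 × 0.5046 = 0.0106 km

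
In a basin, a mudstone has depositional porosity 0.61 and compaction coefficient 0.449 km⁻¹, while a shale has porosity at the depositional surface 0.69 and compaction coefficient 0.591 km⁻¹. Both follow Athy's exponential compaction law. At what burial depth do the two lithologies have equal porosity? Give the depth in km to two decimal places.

Set φ₀ₐ e^(−cₐd) = φ₀ᵦ e^(−cᵦd) ⇒ ln(φ₀ₐ/φ₀ᵦ) = (cₐ − cᵦ)·d
d = ln(0.61/0.69) / (0.449 − 0.591) = -0.1232 / -0.142 = 0.868 km

0.87 km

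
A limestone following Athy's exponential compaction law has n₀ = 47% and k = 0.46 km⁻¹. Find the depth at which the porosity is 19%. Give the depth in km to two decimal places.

Invert Athy's law: Z = ln(n₀/n) / k
Z = ln(0.47/0.19) / 0.46 = ln(2.474) / 0.46 = 0.9057 / 0.46 = 1.969 km

1.97 km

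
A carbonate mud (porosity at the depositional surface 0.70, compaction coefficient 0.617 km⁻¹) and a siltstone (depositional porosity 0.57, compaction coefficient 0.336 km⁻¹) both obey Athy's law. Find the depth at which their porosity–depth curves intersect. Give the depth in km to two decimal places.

Set n₀ₐ e^(−βₐz) = n₀ᵦ e^(−βᵦz) ⇒ ln(n₀ₐ/n₀ᵦ) = (βₐ − βᵦ)·z
z = ln(0.7/0.57) / (0.617 − 0.336) = 0.2054 / 0.281 = 0.731 km

0.73 km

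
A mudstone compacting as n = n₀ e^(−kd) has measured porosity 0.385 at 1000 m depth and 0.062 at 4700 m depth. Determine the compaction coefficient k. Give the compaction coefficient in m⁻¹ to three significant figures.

0.000494 m⁻¹

Working in km (1 km = 1000 m; k in km⁻¹ = k in m⁻¹ × 1000):
Athy: n(d) = n₀ e^(−kd) ⇒ n₁/n₂ = e^{k(d₂−d₁)} ⇒ k = ln(n₁/n₂)/(d₂−d₁)
k = ln(0.385/0.062) / (4.7 − 1) = ln(6.21) / 3.7 = 1.8261 / 3.7 = 0.4935 km⁻¹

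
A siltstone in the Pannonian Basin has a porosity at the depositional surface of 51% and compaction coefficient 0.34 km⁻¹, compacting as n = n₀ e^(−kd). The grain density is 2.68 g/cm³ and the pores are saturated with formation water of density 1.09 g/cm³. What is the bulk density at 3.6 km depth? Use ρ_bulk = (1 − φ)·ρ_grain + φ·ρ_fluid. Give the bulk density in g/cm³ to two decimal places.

2.44 g/cm³

Porosity at depth: n = 0.51·exp(−0.34×3.6) = 0.51×0.2941 = 0.1500
Bulk density: ρ_b = (1−n)ρ_g + n·ρ_f = 0.8500×2.68 + 0.1500×1.09
       = 2.278 + 0.163 = 2.442 g/cm³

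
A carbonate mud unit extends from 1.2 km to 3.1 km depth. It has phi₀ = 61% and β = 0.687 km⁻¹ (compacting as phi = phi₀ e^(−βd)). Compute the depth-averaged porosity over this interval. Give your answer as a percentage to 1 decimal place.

⟨phi⟩ = (1/(d₂−d₁)) ∫ phi₀ e^(−βd) dd = phi₀·(e^(−β·d₁) − e^(−β·d₂)) / (β·(d₂−d₁))
e^(−0.687×1.2) = 0.4385; e^(−0.687×3.1) = 0.1189
⟨phi⟩ = 0.61 × (0.4385 − 0.1189) / (0.687 × 1.9) = 0.61 × 0.2449 = 0.1494

14.9%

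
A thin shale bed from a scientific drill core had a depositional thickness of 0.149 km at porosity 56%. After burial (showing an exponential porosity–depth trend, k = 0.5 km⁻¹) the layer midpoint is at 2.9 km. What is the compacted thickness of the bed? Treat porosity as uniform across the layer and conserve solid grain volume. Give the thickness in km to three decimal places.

0.075 km

Porosity at 2.9 km: n = 0.56·exp(−0.5×2.9) = 0.1314
Solid-volume conservation: h(1−n) = h₀(1−n₀) ⇒ h = h₀·(1−n₀)/(1−n)
h = 0.149 × (1 − 0.56)/(1 − 0.1314) = 0.149 × 0.5065 = 0.0755 km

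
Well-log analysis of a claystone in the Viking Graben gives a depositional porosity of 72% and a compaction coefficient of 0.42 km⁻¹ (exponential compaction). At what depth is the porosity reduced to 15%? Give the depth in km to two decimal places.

3.73 km

Invert Athy's law: Z = ln(φ₀/φ) / β
Z = ln(0.72/0.15) / 0.42 = ln(4.8) / 0.42 = 1.5686 / 0.42 = 3.735 km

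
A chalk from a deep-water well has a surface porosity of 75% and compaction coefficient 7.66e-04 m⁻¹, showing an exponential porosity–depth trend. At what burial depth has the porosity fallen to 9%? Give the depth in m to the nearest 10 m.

2770 m

Working in km (1 km = 1000 m; β in km⁻¹ = β in m⁻¹ × 1000):
Invert Athy's law: d = ln(phi₀/phi) / β
d = ln(0.75/0.09) / 0.766 = ln(8.333) / 0.766 = 2.1203 / 0.766 = 2.768 km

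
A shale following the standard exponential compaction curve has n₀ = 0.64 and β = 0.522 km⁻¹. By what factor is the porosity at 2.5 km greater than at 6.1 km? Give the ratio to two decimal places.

6.55

n(d₁)/n(d₂) = e^(−β·d₁)/e^(−β·d₂) = e^{β(d₂−d₁)}
= exp(0.522 × 3.6) = exp(1.879) = 6.5483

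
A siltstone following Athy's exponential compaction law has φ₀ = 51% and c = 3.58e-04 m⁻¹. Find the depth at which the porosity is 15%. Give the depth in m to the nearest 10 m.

3420 m

Working in km (1 km = 1000 m; c in km⁻¹ = c in m⁻¹ × 1000):
Invert Athy's law: Z = ln(φ₀/φ) / c
Z = ln(0.51/0.15) / 0.358 = ln(3.4) / 0.358 = 1.2238 / 0.358 = 3.418 km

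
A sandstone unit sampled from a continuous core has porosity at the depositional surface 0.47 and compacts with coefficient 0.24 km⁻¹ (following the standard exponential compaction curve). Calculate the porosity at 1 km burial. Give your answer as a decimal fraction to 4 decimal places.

0.3697

φ = φ₀·exp(−k·z) = 0.47 × exp(−0.24 × 1) = 0.47 × exp(−0.24)
  = 0.47 × 0.7866 = 0.3697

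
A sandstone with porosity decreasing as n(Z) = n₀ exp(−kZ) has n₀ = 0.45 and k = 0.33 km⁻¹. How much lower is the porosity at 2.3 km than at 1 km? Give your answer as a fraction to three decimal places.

0.113

n(1) = 0.45·e^(−0.33×1) = 0.3235
n(2.3) = 0.45·e^(−0.33×2.3) = 0.2107
Δn = 0.3235 − 0.2107 = 0.1129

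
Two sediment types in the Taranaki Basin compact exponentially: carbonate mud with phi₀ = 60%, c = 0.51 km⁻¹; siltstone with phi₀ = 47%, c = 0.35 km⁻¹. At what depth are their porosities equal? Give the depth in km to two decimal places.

1.53 km

Set phi₀ₐ e^(−cₐd) = phi₀ᵦ e^(−cᵦd) ⇒ ln(phi₀ₐ/phi₀ᵦ) = (cₐ − cᵦ)·d
d = ln(0.6/0.47) / (0.51 − 0.35) = 0.2442 / 0.16 = 1.526 km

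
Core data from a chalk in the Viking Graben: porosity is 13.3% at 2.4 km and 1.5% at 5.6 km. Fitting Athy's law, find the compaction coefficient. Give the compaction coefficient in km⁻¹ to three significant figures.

0.682 km⁻¹

Athy: phi(d) = phi₀ e^(−kd) ⇒ phi₁/phi₂ = e^{k(d₂−d₁)} ⇒ k = ln(phi₁/phi₂)/(d₂−d₁)
k = ln(0.133/0.015) / (5.6 − 2.4) = ln(8.867) / 3.2 = 2.1823 / 3.2 = 0.682 km⁻¹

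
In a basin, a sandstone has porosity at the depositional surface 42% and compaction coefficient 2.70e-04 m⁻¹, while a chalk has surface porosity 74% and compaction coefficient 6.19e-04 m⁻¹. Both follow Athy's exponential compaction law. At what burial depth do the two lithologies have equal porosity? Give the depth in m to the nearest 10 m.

1620 m

Working in km (1 km = 1000 m; k in km⁻¹ = k in m⁻¹ × 1000):
Set φ₀ₐ e^(−kₐZ) = φ₀ᵦ e^(−kᵦZ) ⇒ ln(φ₀ₐ/φ₀ᵦ) = (kₐ − kᵦ)·Z
Z = ln(0.42/0.74) / (0.27 − 0.619) = -0.5664 / -0.349 = 1.623 km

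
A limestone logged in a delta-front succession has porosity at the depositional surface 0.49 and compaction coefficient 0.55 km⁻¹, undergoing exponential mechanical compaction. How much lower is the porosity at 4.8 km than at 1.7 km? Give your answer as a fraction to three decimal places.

phi(1.7) = 0.49·e^(−0.55×1.7) = 0.1924
phi(4.8) = 0.49·e^(−0.55×4.8) = 0.0350
Δphi = 0.1924 − 0.0350 = 0.1574

0.157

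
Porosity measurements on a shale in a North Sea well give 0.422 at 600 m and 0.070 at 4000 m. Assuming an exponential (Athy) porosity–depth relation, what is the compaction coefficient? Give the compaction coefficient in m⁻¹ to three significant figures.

0.000528 m⁻¹

Working in km (1 km = 1000 m; c in km⁻¹ = c in m⁻¹ × 1000):
Athy: phi(Z) = phi₀ e^(−cZ) ⇒ phi₁/phi₂ = e^{c(Z₂−Z₁)} ⇒ c = ln(phi₁/phi₂)/(Z₂−Z₁)
c = ln(0.422/0.07) / (4 − 0.6) = ln(6.029) / 3.4 = 1.7965 / 3.4 = 0.5284 km⁻¹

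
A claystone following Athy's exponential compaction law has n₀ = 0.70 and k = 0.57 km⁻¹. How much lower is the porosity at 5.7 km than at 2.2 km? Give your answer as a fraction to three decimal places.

0.173

n(2.2) = 0.7·e^(−0.57×2.2) = 0.1998
n(5.7) = 0.7·e^(−0.57×5.7) = 0.0272
Δn = 0.1998 − 0.0272 = 0.1726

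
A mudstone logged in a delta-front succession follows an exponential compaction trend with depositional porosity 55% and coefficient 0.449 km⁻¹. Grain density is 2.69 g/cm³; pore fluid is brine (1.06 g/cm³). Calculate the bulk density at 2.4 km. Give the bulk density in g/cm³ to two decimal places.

Porosity at depth: φ = 0.55·exp(−0.449×2.4) = 0.55×0.3404 = 0.1872
Bulk density: ρ_b = (1−φ)ρ_g + φ·ρ_f = 0.8128×2.69 + 0.1872×1.06
       = 2.186 + 0.198 = 2.385 g/cm³

2.38 g/cm³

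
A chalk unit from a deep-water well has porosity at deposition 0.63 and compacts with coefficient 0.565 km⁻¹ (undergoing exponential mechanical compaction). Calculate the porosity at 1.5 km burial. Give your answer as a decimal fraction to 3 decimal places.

n = n₀·exp(−k·Z) = 0.63 × exp(−0.565 × 1.5) = 0.63 × exp(−0.8475)
  = 0.63 × 0.4285 = 0.2699

0.270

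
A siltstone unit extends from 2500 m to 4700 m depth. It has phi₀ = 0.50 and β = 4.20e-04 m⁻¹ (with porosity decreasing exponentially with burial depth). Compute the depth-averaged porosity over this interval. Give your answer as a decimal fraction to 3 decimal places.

0.114

Working in km (1 km = 1000 m; β in km⁻¹ = β in m⁻¹ × 1000):
⟨phi⟩ = (1/(d₂−d₁)) ∫ phi₀ e^(−βd) dd = phi₀·(e^(−β·d₁) − e^(−β·d₂)) / (β·(d₂−d₁))
e^(−0.42×2.5) = 0.3499; e^(−0.42×4.7) = 0.1389
⟨phi⟩ = 0.5 × (0.3499 − 0.1389) / (0.42 × 2.2) = 0.5 × 0.2284 = 0.1142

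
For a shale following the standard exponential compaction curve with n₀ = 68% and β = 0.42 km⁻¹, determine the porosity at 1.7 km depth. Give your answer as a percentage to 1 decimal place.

n = n₀·exp(−β·Z) = 0.68 × exp(−0.42 × 1.7) = 0.68 × exp(−0.714)
  = 0.68 × 0.4897 = 0.3330

33.3%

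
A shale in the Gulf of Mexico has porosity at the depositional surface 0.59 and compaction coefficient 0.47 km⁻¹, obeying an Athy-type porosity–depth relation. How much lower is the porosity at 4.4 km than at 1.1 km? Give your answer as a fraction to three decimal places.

n(1.1) = 0.59·e^(−0.47×1.1) = 0.3518
n(4.4) = 0.59·e^(−0.47×4.4) = 0.0746
Δn = 0.3518 − 0.0746 = 0.2772

0.277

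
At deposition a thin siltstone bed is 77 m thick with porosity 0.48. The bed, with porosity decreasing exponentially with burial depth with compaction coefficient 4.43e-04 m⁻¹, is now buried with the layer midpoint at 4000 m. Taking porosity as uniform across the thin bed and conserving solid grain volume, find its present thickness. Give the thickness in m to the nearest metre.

44 m

Working in km (1 km = 1000 m; k in km⁻¹ = k in m⁻¹ × 1000):
Porosity at 4 km: phi = 0.48·exp(−0.443×4) = 0.0816
Solid-volume conservation: h(1−phi) = h₀(1−phi₀) ⇒ h = h₀·(1−phi₀)/(1−phi)
h = 0.077 × (1 − 0.48)/(1 − 0.0816) = 0.077 × 0.5662 = 0.0436 km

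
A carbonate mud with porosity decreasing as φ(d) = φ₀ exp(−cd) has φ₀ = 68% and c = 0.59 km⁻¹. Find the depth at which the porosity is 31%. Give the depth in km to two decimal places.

Invert Athy's law: d = ln(φ₀/φ) / c
d = ln(0.68/0.31) / 0.59 = ln(2.194) / 0.59 = 0.7855 / 0.59 = 1.331 km

1.33 km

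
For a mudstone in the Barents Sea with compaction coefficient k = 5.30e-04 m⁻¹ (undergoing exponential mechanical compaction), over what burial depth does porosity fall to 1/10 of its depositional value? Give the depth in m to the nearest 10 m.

Working in km (1 km = 1000 m; k in km⁻¹ = k in m⁻¹ × 1000):
phi/phi₀ = 1/10 ⇒ exp(−k·d) = 1/10 ⇒ d = ln(10) / k
d = 2.3026 / 0.53 = 4.345 km

4340 m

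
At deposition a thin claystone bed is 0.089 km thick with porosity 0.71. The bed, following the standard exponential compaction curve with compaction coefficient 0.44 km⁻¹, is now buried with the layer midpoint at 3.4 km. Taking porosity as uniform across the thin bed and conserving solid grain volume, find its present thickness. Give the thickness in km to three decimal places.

0.031 km

Porosity at 3.4 km: φ = 0.71·exp(−0.44×3.4) = 0.1591
Solid-volume conservation: h(1−φ) = h₀(1−φ₀) ⇒ h = h₀·(1−φ₀)/(1−φ)
h = 0.089 × (1 − 0.71)/(1 − 0.1591) = 0.089 × 0.3449 = 0.0307 km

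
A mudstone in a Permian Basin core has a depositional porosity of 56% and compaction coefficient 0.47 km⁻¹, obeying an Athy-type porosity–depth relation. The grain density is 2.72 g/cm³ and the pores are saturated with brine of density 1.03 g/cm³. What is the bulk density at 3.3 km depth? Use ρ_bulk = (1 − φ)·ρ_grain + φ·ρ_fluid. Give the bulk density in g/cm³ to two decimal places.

2.52 g/cm³

Porosity at depth: n = 0.56·exp(−0.47×3.3) = 0.56×0.2120 = 0.1187
Bulk density: ρ_b = (1−n)ρ_g + n·ρ_f = 0.8813×2.72 + 0.1187×1.03
       = 2.397 + 0.122 = 2.519 g/cm³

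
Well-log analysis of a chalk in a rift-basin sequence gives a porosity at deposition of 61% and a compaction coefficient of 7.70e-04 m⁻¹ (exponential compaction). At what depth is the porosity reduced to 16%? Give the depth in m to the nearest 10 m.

1740 m

Working in km (1 km = 1000 m; β in km⁻¹ = β in m⁻¹ × 1000):
Invert Athy's law: Z = ln(phi₀/phi) / β
Z = ln(0.61/0.16) / 0.77 = ln(3.812) / 0.77 = 1.3383 / 0.77 = 1.738 km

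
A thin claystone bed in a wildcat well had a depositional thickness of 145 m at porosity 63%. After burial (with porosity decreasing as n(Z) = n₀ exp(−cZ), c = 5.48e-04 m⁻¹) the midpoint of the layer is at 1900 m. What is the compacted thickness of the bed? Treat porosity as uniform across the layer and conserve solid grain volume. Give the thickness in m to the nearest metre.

69 m

Working in km (1 km = 1000 m; c in km⁻¹ = c in m⁻¹ × 1000):
Porosity at 1.9 km: n = 0.63·exp(−0.548×1.9) = 0.2224
Solid-volume conservation: h(1−n) = h₀(1−n₀) ⇒ h = h₀·(1−n₀)/(1−n)
h = 0.145 × (1 − 0.63)/(1 − 0.2224) = 0.145 × 0.4758 = 0.0690 km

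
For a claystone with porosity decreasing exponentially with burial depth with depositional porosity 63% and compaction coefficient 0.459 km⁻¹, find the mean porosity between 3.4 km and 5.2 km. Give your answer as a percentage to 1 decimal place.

⟨phi⟩ = (1/(d₂−d₁)) ∫ phi₀ e^(−βd) dd = phi₀·(e^(−β·d₁) − e^(−β·d₂)) / (β·(d₂−d₁))
e^(−0.459×3.4) = 0.2100; e^(−0.459×5.2) = 0.0919
⟨phi⟩ = 0.63 × (0.2100 − 0.0919) / (0.459 × 1.8) = 0.63 × 0.1429 = 0.0900

9.0%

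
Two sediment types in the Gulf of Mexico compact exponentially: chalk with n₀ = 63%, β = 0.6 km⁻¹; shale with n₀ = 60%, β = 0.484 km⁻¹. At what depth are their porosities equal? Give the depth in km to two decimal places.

Set n₀ₐ e^(−βₐd) = n₀ᵦ e^(−βᵦd) ⇒ ln(n₀ₐ/n₀ᵦ) = (βₐ − βᵦ)·d
d = ln(0.63/0.6) / (0.6 − 0.484) = 0.0488 / 0.116 = 0.421 km

0.42 km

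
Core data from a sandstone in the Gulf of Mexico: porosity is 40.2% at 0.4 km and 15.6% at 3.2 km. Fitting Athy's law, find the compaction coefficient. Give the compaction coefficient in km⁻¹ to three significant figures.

Athy: φ(Z) = φ₀ e^(−kZ) ⇒ φ₁/φ₂ = e^{k(Z₂−Z₁)} ⇒ k = ln(φ₁/φ₂)/(Z₂−Z₁)
k = ln(0.402/0.156) / (3.2 − 0.4) = ln(2.577) / 2.8 = 0.9466 / 2.8 = 0.3381 km⁻¹

0.338 km⁻¹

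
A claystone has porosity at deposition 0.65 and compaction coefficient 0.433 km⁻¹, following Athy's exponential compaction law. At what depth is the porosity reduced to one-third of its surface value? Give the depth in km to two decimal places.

2.54 km

n/n₀ = 1/3 ⇒ exp(−c·Z) = 1/3 ⇒ Z = ln(3) / c
Z = 1.0986 / 0.433 = 2.537 km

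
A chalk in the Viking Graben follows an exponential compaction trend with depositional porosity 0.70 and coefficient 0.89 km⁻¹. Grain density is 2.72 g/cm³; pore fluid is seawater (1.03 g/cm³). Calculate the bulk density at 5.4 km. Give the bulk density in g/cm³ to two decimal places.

Porosity at depth: n = 0.7·exp(−0.89×5.4) = 0.7×0.0082 = 0.0057
Bulk density: ρ_b = (1−n)ρ_g + n·ρ_f = 0.9943×2.72 + 0.0057×1.03
       = 2.704 + 0.006 = 2.710 g/cm³

2.71 g/cm³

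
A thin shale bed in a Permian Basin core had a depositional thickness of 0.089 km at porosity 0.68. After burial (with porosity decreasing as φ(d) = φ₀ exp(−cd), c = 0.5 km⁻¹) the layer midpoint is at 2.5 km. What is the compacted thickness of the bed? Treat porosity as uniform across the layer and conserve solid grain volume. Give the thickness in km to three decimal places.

0.035 km

Porosity at 2.5 km: φ = 0.68·exp(−0.5×2.5) = 0.1948
Solid-volume conservation: h(1−φ) = h₀(1−φ₀) ⇒ h = h₀·(1−φ₀)/(1−φ)
h = 0.089 × (1 − 0.68)/(1 − 0.1948) = 0.089 × 0.3974 = 0.0354 km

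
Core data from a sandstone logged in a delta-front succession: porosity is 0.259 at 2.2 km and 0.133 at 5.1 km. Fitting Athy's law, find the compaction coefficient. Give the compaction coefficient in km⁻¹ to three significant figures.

Athy: phi(d) = phi₀ e^(−βd) ⇒ phi₁/phi₂ = e^{β(d₂−d₁)} ⇒ β = ln(phi₁/phi₂)/(d₂−d₁)
β = ln(0.259/0.133) / (5.1 − 2.2) = ln(1.947) / 2.9 = 0.6665 / 2.9 = 0.2298 km⁻¹

0.230 km⁻¹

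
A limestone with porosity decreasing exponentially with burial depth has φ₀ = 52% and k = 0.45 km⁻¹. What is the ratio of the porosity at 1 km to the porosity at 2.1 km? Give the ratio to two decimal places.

1.64

φ(Z₁)/φ(Z₂) = e^(−k·Z₁)/e^(−k·Z₂) = e^{k(Z₂−Z₁)}
= exp(0.45 × 1.1) = exp(0.495) = 1.6405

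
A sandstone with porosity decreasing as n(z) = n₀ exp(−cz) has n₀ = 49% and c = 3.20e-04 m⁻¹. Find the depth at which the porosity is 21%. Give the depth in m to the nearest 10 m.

Working in km (1 km = 1000 m; c in km⁻¹ = c in m⁻¹ × 1000):
Invert Athy's law: z = ln(n₀/n) / c
z = ln(0.49/0.21) / 0.32 = ln(2.333) / 0.32 = 0.8473 / 0.32 = 2.648 km

2650 m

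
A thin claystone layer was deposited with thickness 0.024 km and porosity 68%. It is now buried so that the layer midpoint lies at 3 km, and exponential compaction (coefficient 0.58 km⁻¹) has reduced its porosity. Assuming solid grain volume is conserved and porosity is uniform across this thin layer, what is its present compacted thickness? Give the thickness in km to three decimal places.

0.009 km

Porosity at 3 km: phi = 0.68·exp(−0.58×3) = 0.1194
Solid-volume conservation: h(1−phi) = h₀(1−phi₀) ⇒ h = h₀·(1−phi₀)/(1−phi)
h = 0.024 × (1 − 0.68)/(1 − 0.1194) = 0.024 × 0.3634 = 0.0087 km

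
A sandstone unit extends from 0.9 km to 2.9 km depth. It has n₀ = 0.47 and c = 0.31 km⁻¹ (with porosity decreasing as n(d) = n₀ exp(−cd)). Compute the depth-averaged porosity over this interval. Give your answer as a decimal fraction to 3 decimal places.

0.265

⟨n⟩ = (1/(d₂−d₁)) ∫ n₀ e^(−cd) dd = n₀·(e^(−c·d₁) − e^(−c·d₂)) / (c·(d₂−d₁))
e^(−0.31×0.9) = 0.7565; e^(−0.31×2.9) = 0.4070
⟨n⟩ = 0.47 × (0.7565 − 0.4070) / (0.31 × 2) = 0.47 × 0.5638 = 0.2650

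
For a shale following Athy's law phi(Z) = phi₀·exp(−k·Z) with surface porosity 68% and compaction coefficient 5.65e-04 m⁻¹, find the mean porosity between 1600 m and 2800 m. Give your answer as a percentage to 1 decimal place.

Working in km (1 km = 1000 m; k in km⁻¹ = k in m⁻¹ × 1000):
⟨phi⟩ = (1/(Z₂−Z₁)) ∫ phi₀ e^(−kZ) dZ = phi₀·(e^(−k·Z₁) − e^(−k·Z₂)) / (k·(Z₂−Z₁))
e^(−0.565×1.6) = 0.4049; e^(−0.565×2.8) = 0.2056
⟨phi⟩ = 0.68 × (0.4049 − 0.2056) / (0.565 × 1.2) = 0.68 × 0.2941 = 0.2000

20.0%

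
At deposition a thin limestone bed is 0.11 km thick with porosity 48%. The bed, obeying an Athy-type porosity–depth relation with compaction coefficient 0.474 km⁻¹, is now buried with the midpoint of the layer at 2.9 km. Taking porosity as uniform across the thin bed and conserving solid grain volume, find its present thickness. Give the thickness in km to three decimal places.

Porosity at 2.9 km: n = 0.48·exp(−0.474×2.9) = 0.1214
Solid-volume conservation: h(1−n) = h₀(1−n₀) ⇒ h = h₀·(1−n₀)/(1−n)
h = 0.11 × (1 − 0.48)/(1 − 0.1214) = 0.11 × 0.5919 = 0.0651 km

0.065 km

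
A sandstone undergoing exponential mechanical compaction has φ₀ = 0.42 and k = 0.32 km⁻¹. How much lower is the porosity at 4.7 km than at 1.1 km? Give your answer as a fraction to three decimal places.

0.202

φ(1.1) = 0.42·e^(−0.32×1.1) = 0.2954
φ(4.7) = 0.42·e^(−0.32×4.7) = 0.0933
Δφ = 0.2954 − 0.0933 = 0.2020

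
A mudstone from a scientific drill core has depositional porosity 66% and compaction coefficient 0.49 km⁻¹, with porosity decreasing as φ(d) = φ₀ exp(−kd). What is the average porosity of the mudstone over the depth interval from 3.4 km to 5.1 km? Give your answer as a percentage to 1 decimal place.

⟨φ⟩ = (1/(d₂−d₁)) ∫ φ₀ e^(−kd) dd = φ₀·(e^(−k·d₁) − e^(−k·d₂)) / (k·(d₂−d₁))
e^(−0.49×3.4) = 0.1890; e^(−0.49×5.1) = 0.0822
⟨φ⟩ = 0.66 × (0.1890 − 0.0822) / (0.49 × 1.7) = 0.66 × 0.1283 = 0.0846

8.5%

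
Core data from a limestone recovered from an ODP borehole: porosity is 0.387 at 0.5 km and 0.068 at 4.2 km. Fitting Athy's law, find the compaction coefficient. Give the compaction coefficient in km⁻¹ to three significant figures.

Athy: φ(d) = φ₀ e^(−cd) ⇒ φ₁/φ₂ = e^{c(d₂−d₁)} ⇒ c = ln(φ₁/φ₂)/(d₂−d₁)
c = ln(0.387/0.068) / (4.2 − 0.5) = ln(5.691) / 3.7 = 1.7389 / 3.7 = 0.47 km⁻¹

0.470 km⁻¹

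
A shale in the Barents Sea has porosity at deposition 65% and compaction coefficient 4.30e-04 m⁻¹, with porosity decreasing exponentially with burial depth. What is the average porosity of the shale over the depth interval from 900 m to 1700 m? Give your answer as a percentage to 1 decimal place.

Working in km (1 km = 1000 m; k in km⁻¹ = k in m⁻¹ × 1000):
⟨φ⟩ = (1/(Z₂−Z₁)) ∫ φ₀ e^(−kZ) dZ = φ₀·(e^(−k·Z₁) − e^(−k·Z₂)) / (k·(Z₂−Z₁))
e^(−0.43×0.9) = 0.6791; e^(−0.43×1.7) = 0.4814
⟨φ⟩ = 0.65 × (0.6791 − 0.4814) / (0.43 × 0.8) = 0.65 × 0.5746 = 0.3735

37.3%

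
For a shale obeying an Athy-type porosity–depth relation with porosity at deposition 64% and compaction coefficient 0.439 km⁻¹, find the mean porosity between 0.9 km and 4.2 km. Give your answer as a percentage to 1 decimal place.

22.8%

⟨phi⟩ = (1/(z₂−z₁)) ∫ phi₀ e^(−cz) dz = phi₀·(e^(−c·z₁) − e^(−c·z₂)) / (c·(z₂−z₁))
e^(−0.439×0.9) = 0.6736; e^(−0.439×4.2) = 0.1582
⟨phi⟩ = 0.64 × (0.6736 − 0.1582) / (0.439 × 3.3) = 0.64 × 0.3558 = 0.2277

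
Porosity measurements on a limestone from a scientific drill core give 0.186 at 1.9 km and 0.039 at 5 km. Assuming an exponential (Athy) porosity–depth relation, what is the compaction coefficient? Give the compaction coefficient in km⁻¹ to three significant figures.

Athy: φ(Z) = φ₀ e^(−kZ) ⇒ φ₁/φ₂ = e^{k(Z₂−Z₁)} ⇒ k = ln(φ₁/φ₂)/(Z₂−Z₁)
k = ln(0.186/0.039) / (5 − 1.9) = ln(4.769) / 3.1 = 1.5622 / 3.1 = 0.5039 km⁻¹

0.504 km⁻¹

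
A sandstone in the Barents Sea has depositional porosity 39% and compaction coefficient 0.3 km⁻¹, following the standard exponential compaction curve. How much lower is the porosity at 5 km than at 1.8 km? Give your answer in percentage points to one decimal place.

14.0 percentage points

phi(1.8) = 0.39·e^(−0.3×1.8) = 0.2273
phi(5) = 0.39·e^(−0.3×5) = 0.0870
Δphi = 0.2273 − 0.0870 = 0.1403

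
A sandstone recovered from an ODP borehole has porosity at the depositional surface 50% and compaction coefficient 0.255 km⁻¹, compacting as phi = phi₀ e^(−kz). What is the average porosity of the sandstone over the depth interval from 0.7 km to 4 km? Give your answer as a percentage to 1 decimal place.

⟨phi⟩ = (1/(z₂−z₁)) ∫ phi₀ e^(−kz) dz = phi₀·(e^(−k·z₁) − e^(−k·z₂)) / (k·(z₂−z₁))
e^(−0.255×0.7) = 0.8365; e^(−0.255×4) = 0.3606
⟨phi⟩ = 0.5 × (0.8365 − 0.3606) / (0.255 × 3.3) = 0.5 × 0.5656 = 0.2828

28.3%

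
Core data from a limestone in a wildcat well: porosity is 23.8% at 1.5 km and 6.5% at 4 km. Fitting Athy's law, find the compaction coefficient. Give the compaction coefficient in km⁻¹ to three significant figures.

0.519 km⁻¹

Athy: φ(d) = φ₀ e^(−cd) ⇒ φ₁/φ₂ = e^{c(d₂−d₁)} ⇒ c = ln(φ₁/φ₂)/(d₂−d₁)
c = ln(0.238/0.065) / (4 − 1.5) = ln(3.662) / 2.5 = 1.2979 / 2.5 = 0.5192 km⁻¹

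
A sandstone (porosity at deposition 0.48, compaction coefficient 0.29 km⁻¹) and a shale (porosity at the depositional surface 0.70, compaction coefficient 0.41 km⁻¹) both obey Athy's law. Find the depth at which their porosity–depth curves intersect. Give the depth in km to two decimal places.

3.14 km

Set phi₀ₐ e^(−kₐz) = phi₀ᵦ e^(−kᵦz) ⇒ ln(phi₀ₐ/phi₀ᵦ) = (kₐ − kᵦ)·z
z = ln(0.48/0.7) / (0.29 − 0.41) = -0.3773 / -0.12 = 3.144 km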